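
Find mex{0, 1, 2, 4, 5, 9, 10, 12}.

3

The values 0, 1, 2 are all present; 3 is the first non-negative integer missing from the set.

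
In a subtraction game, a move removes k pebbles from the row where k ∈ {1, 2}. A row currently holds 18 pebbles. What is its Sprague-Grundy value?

Grundy values for subtraction set {1, 2}:
k:     0  1  2  3  4  5  6  7  8  9 10 11 12 13 14 15 16 17 18
g(k):  0  1  2  0  1  2  0  1  2  0  1  2  0  1  2  0  1  2  0
So g(18) = 0.

0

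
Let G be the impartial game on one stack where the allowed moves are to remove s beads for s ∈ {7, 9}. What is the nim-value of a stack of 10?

Build the Grundy sequence with g(k) = mex{g(k−s) : s ∈ {7, 9}, s ≤ k}:
k:     0  1  2  3  4  5  6  7  8  9 10
g(k):  0  0  0  0  0  0  0  1  1  1  1
So g(10) = 1.

1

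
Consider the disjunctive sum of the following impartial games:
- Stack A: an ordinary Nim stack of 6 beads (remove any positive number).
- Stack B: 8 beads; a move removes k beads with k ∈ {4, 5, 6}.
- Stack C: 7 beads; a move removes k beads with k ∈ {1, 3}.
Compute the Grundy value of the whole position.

Stack A is a plain Nim stack of size 6, so its Grundy value is 6.
Build the Grundy sequence for stack B with g(k) = mex{g(k−s) : s ∈ {4, 5, 6}, s ≤ k}:
g(0) = mex{} = 0
g(1) = mex{} = 0
g(2) = mex{} = 0
g(3) = mex{} = 0
g(4) = mex{0} = 1
g(5) = mex{0} = 1
g(6) = mex{0} = 1
g(7) = mex{0} = 1
g(8) = mex{0,1} = 2
So g(8) = 2.
For stack C, compute g(0), g(1), … with moves {1, 3}:
g(0) = mex{} = 0
g(1) = mex{0} = 1
g(2) = mex{1} = 0
g(3) = mex{0} = 1
g(4) = mex{1} = 0
g(5) = mex{0} = 1
g(6) = mex{1} = 0
g(7) = mex{0} = 1
So g(7) = 1.
The value of a disjunctive sum is the nim-sum of the parts.
Combined value = 6 XOR 2 XOR 1 = 5.

5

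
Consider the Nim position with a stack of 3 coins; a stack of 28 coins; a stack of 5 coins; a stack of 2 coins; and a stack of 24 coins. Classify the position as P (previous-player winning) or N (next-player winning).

Nim-sum: 3 XOR 28 XOR 5 XOR 2 XOR 24 = 0.
The nim-sum is 0, so this is a P-position: the player to move is in a losing position under optimal play.

P-position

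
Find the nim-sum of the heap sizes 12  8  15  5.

Compute the nim-sum pairwise:
12 ⊕ 8 = 4
4 ⊕ 15 = 11
11 ⊕ 5 = 14

14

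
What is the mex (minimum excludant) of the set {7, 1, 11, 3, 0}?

The values 0, 1 are all present; 2 is the first non-negative integer missing from the set.

2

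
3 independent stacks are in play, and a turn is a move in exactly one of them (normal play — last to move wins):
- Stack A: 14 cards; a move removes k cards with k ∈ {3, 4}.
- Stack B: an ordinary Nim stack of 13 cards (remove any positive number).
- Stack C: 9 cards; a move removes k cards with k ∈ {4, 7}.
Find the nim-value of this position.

15

Build the Grundy sequence for stack A with g(k) = mex{g(k−s) : s ∈ {3, 4}, s ≤ k}:
g(0) = mex{} = 0
g(1) = mex{} = 0
g(2) = mex{} = 0
g(3) = mex{0} = 1
g(4) = mex{0} = 1
g(5) = mex{0} = 1
g(6) = mex{0,1} = 2
g(7) = mex{1} = 0
g(8) = mex{1} = 0
g(9) = mex{1,2} = 0
g(10) = mex{0,2} = 1
g(11) = mex{0} = 1
g(12) = mex{0} = 1
g(13) = mex{0,1} = 2
g(14) = mex{1} = 0
So g(14) = 0.
Stack B is a plain Nim stack of size 13, so its Grundy value is 13.
Grundy values for stack C (subtraction set {4, 7}):
k:     0  1  2  3  4  5  6  7  8  9
g(k):  0  0  0  0  1  1  1  1  2  2
So g(9) = 2.
The value of a disjunctive sum is the nim-sum of the parts.
Combined value = 0 XOR 13 XOR 2 = 15.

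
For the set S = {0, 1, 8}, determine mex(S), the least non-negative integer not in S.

2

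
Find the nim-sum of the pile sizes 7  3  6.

Bitwise XOR of the heap sizes:
  111  (7)
  011  (3)
  110  (6)
  ---
  010  (2)

2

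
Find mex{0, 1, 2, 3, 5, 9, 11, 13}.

The values 0, 1, 2, 3 are all present; 4 is the first non-negative integer missing from the set.

4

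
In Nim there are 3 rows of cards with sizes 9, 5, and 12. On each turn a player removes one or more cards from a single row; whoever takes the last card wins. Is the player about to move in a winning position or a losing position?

Compute the nim-sum pairwise:
9 ^ 5 = 12
12 ^ 12 = 0
The nim-sum is 0, so this is a P-position: the player to move is in a losing position under optimal play.

Losing position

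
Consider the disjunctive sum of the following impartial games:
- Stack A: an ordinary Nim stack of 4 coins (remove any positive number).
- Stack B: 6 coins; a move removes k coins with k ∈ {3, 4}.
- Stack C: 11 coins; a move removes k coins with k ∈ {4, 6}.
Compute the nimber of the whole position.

6

Stack A is a plain Nim stack of size 4, so its Grundy value is 4.
Build the Grundy sequence for stack B with g(k) = mex{g(k−s) : s ∈ {3, 4}, s ≤ k}:
k:     0  1  2  3  4  5  6
g(k):  0  0  0  1  1  1  2
So g(6) = 2.
For stack C, compute g(0), g(1), … with moves {4, 6}:
k:     0  1  2  3  4  5  6  7  8  9 10 11
g(k):  0  0  0  0  1  1  1  1  2  2  0  0
So g(11) = 0.
By the Sprague-Grundy theorem, the Grundy value of a sum of independent games is the XOR of the component values.
Combined value = 4 ⊕ 2 ⊕ 0 = 6.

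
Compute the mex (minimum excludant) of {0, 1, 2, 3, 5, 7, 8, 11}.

4

The values 0, 1, 2, 3 are all present; 4 is the first non-negative integer missing from the set.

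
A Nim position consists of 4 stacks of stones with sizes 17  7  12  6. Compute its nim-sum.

28

Compute the nim-sum pairwise:
17 ⊕ 7 = 22
22 ⊕ 12 = 26
26 ⊕ 6 = 28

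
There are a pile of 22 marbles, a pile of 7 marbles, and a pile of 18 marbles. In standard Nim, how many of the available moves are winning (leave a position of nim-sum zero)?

Compute the nim-sum pairwise:
22 ⊕ 7 = 17
17 ⊕ 18 = 3
The overall nim-sum is X = 3. A pile of size p has a winning move iff p XOR X < p (reduce it to p XOR X).
  22: 22 XOR 3 = 21 < 22 — winning move (to 21).
  7: 7 XOR 3 = 4 < 7 — winning move (to 4).
  18: 18 XOR 3 = 17 < 18 — winning move (to 17).
That gives 3 winning moves.

3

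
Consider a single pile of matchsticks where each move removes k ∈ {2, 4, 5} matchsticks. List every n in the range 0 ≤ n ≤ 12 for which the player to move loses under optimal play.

0, 1, 7, 8

Compute g(0), g(1), … for moves {2, 4, 5}:
g(0) = mex{} = 0
g(1) = mex{} = 0
g(2) = mex{0} = 1
g(3) = mex{0} = 1
g(4) = mex{0,1} = 2
g(5) = mex{0,1} = 2
g(6) = mex{0,1,2} = 3
g(7) = mex{1,2} = 0
g(8) = mex{1,2,3} = 0
g(9) = mex{0,2} = 1
g(10) = mex{0,2,3} = 1
g(11) = mex{0,1,3} = 2
g(12) = mex{0,1} = 2
The P-positions (g = 0) in 0..12 are 0, 1, 7, 8.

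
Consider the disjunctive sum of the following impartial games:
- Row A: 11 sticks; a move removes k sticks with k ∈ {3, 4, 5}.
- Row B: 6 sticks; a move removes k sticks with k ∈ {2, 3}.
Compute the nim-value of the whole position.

1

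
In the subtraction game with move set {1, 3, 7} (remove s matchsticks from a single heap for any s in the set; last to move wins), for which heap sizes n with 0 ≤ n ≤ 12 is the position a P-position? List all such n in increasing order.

0, 2, 4, 6, 8, 10, 12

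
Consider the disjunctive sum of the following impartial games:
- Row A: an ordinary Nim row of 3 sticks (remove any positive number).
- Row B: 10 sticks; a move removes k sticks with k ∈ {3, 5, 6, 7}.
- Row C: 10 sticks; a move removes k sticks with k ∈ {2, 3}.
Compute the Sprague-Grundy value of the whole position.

Row A is a plain Nim row of size 3, so its Grundy value is 3.
Grundy values for row B (subtraction set {3, 5, 6, 7}):
g(0) = mex{} = 0
g(1) = mex{} = 0
g(2) = mex{} = 0
g(3) = mex{0} = 1
g(4) = mex{0} = 1
g(5) = mex{0} = 1
g(6) = mex{0,1} = 2
g(7) = mex{0,1} = 2
g(8) = mex{0,1} = 2
g(9) = mex{0,1,2} = 3
g(10) = mex{1,2} = 0
So g(10) = 0.
For row C, compute g(0), g(1), … with moves {2, 3}:
g(0) = mex{} = 0
g(1) = mex{} = 0
g(2) = mex{0} = 1
g(3) = mex{0} = 1
g(4) = mex{0,1} = 2
g(5) = mex{1} = 0
g(6) = mex{1,2} = 0
g(7) = mex{0,2} = 1
g(8) = mex{0} = 1
g(9) = mex{0,1} = 2
g(10) = mex{1} = 0
So g(10) = 0.
By the Sprague-Grundy theorem, the Grundy value of a sum of independent games is the XOR of the component values.
Combined value = 3 XOR 0 XOR 0 = 3.

3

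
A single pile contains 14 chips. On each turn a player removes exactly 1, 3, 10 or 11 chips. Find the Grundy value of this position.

2

Grundy values for subtraction set {1, 3, 10, 11}:
k:     0  1  2  3  4  5  6  7  8  9 10 11 12 13 14
g(k):  0  1  0  1  0  1  0  1  0  1  2  3  2  3  2
So g(14) = 2.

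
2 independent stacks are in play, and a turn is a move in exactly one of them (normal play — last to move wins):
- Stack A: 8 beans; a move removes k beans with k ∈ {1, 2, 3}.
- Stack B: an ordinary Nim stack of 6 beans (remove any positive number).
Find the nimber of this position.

6

For stack A, compute g(0), g(1), … with moves {1, 2, 3}:
g(0) = mex{} = 0
g(1) = mex{0} = 1
g(2) = mex{0,1} = 2
g(3) = mex{0,1,2} = 3
g(4) = mex{1,2,3} = 0
g(5) = mex{0,2,3} = 1
g(6) = mex{0,1,3} = 2
g(7) = mex{0,1,2} = 3
g(8) = mex{1,2,3} = 0
So g(8) = 0.
Stack B is a plain Nim stack of size 6, so its Grundy value is 6.
By the Sprague-Grundy theorem, the Grundy value of a sum of independent games is the XOR of the component values.
Combined value = 0 XOR 6 = 6.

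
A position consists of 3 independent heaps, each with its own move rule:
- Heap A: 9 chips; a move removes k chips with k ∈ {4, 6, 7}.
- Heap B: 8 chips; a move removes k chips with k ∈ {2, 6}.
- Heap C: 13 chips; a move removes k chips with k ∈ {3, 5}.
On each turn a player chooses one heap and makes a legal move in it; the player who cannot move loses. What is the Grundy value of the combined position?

For heap A, compute g(0), g(1), … with moves {4, 6, 7}:
g(0) = mex{} = 0
g(1) = mex{} = 0
g(2) = mex{} = 0
g(3) = mex{} = 0
g(4) = mex{0} = 1
g(5) = mex{0} = 1
g(6) = mex{0} = 1
g(7) = mex{0} = 1
g(8) = mex{0,1} = 2
g(9) = mex{0,1} = 2
So g(9) = 2.
Build the Grundy sequence for heap B with g(k) = mex{g(k−s) : s ∈ {2, 6}, s ≤ k}:
g(0) = mex{} = 0
g(1) = mex{} = 0
g(2) = mex{0} = 1
g(3) = mex{0} = 1
g(4) = mex{1} = 0
g(5) = mex{1} = 0
g(6) = mex{0} = 1
g(7) = mex{0} = 1
g(8) = mex{1} = 0
So g(8) = 0.
For heap C, compute g(0), g(1), … with moves {3, 5}:
g(0) = mex{} = 0
g(1) = mex{} = 0
g(2) = mex{} = 0
g(3) = mex{0} = 1
g(4) = mex{0} = 1
g(5) = mex{0} = 1
g(6) = mex{0,1} = 2
g(7) = mex{0,1} = 2
g(8) = mex{1} = 0
g(9) = mex{1,2} = 0
g(10) = mex{1,2} = 0
g(11) = mex{0,2} = 1
g(12) = mex{0,2} = 1
g(13) = mex{0} = 1
So g(13) = 1.
By the Sprague-Grundy theorem, the Grundy value of a sum of independent games is the XOR of the component values.
Combined value = 2 XOR 0 XOR 1 = 3.

3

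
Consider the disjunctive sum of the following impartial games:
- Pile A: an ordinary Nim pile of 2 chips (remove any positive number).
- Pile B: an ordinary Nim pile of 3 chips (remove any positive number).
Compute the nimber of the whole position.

Pile A is a plain Nim pile of size 2, so its Grundy value is 2.
Pile B is a plain Nim pile of size 3, so its Grundy value is 3.
The value of a disjunctive sum is the nim-sum of the parts.
Combined value = 2 XOR 3 = 1.

1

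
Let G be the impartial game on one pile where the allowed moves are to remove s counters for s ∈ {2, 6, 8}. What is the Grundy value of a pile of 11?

3

Compute g(0), g(1), … for moves {2, 6, 8}:
g(0) = mex{} = 0
g(1) = mex{} = 0
g(2) = mex{0} = 1
g(3) = mex{0} = 1
g(4) = mex{1} = 0
g(5) = mex{1} = 0
g(6) = mex{0} = 1
g(7) = mex{0} = 1
g(8) = mex{0,1} = 2
g(9) = mex{0,1} = 2
g(10) = mex{0,1,2} = 3
g(11) = mex{0,1,2} = 3
So g(11) = 3.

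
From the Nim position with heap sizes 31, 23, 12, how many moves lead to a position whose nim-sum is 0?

Compute the nim-sum pairwise:
31 ^ 23 = 8
8 ^ 12 = 4
The overall nim-sum is X = 4. A heap of size p has a winning move iff p XOR X < p (reduce it to p XOR X).
  31: 31 XOR 4 = 27 < 31 — winning move (to 27).
  23: 23 XOR 4 = 19 < 23 — winning move (to 19).
  12: 12 XOR 4 = 8 < 12 — winning move (to 8).
That gives 3 winning moves.

3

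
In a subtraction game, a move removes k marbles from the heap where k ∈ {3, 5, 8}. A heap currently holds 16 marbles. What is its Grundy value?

1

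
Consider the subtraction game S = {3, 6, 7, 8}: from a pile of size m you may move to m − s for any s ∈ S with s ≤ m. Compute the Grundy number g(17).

2

Compute g(0), g(1), … for moves {3, 6, 7, 8}:
k:     0  1  2  3  4  5  6  7  8  9 10 11 12 13 14 15 16 17
g(k):  0  0  0  1  1  1  2  2  2  3  3  0  0  0  1  1  1  2
So g(17) = 2.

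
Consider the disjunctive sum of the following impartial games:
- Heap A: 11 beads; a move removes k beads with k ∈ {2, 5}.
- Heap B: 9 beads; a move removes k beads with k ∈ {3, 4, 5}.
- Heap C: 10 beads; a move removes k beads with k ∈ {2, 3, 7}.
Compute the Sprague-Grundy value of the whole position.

0

Build the Grundy sequence for heap A with g(k) = mex{g(k−s) : s ∈ {2, 5}, s ≤ k}:
k:     0  1  2  3  4  5  6  7  8  9 10 11
g(k):  0  0  1  1  0  2  1  0  0  1  1  0
So g(11) = 0.
Build the Grundy sequence for heap B with g(k) = mex{g(k−s) : s ∈ {3, 4, 5}, s ≤ k}:
g(0) = mex{} = 0
g(1) = mex{} = 0
g(2) = mex{} = 0
g(3) = mex{0} = 1
g(4) = mex{0} = 1
g(5) = mex{0} = 1
g(6) = mex{0,1} = 2
g(7) = mex{0,1} = 2
g(8) = mex{1} = 0
g(9) = mex{1,2} = 0
So g(9) = 0.
Grundy values for heap C (subtraction set {2, 3, 7}):
g(0) = mex{} = 0
g(1) = mex{} = 0
g(2) = mex{0} = 1
g(3) = mex{0} = 1
g(4) = mex{0,1} = 2
g(5) = mex{1} = 0
g(6) = mex{1,2} = 0
g(7) = mex{0,2} = 1
g(8) = mex{0} = 1
g(9) = mex{0,1} = 2
g(10) = mex{1} = 0
So g(10) = 0.
By the Sprague-Grundy theorem, the Grundy value of a sum of independent games is the XOR of the component values.
Combined value = 0 ⊕ 0 ⊕ 0 = 0.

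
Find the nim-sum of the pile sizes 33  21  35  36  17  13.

Compute the nim-sum pairwise:
33 XOR 21 = 52
52 XOR 35 = 23
23 XOR 36 = 51
51 XOR 17 = 34
34 XOR 13 = 47

47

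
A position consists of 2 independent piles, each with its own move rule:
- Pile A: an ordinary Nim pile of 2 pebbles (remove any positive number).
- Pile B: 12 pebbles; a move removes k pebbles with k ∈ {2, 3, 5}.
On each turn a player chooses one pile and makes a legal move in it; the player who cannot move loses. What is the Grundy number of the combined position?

0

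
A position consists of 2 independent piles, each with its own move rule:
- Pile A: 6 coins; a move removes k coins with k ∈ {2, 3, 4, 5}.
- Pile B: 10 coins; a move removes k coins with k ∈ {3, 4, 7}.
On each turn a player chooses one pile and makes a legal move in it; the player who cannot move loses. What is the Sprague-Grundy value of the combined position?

3

For pile A, compute g(0), g(1), … with moves {2, 3, 4, 5}:
g(0) = mex{} = 0
g(1) = mex{} = 0
g(2) = mex{0} = 1
g(3) = mex{0} = 1
g(4) = mex{0,1} = 2
g(5) = mex{0,1} = 2
g(6) = mex{0,1,2} = 3
So g(6) = 3.
Build the Grundy sequence for pile B with g(k) = mex{g(k−s) : s ∈ {3, 4, 7}, s ≤ k}:
g(0) = mex{} = 0
g(1) = mex{} = 0
g(2) = mex{} = 0
g(3) = mex{0} = 1
g(4) = mex{0} = 1
g(5) = mex{0} = 1
g(6) = mex{0,1} = 2
g(7) = mex{0,1} = 2
g(8) = mex{0,1} = 2
g(9) = mex{0,1,2} = 3
g(10) = mex{1,2} = 0
So g(10) = 0.
The value of a disjunctive sum is the nim-sum of the parts.
Combined value = 3 ⊕ 0 = 3.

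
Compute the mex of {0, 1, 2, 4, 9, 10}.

3

The values 0, 1, 2 are all present; 3 is the first non-negative integer missing from the set.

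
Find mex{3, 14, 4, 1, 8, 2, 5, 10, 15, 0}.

6

The values 0, 1, 2, 3, 4, 5 are all present; 6 is the first non-negative integer missing from the set.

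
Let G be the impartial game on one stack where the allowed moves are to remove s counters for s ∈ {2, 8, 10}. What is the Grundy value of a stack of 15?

3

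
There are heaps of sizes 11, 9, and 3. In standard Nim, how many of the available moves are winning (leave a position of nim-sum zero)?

Write each in binary and XOR column by column:
  1011  (11)
  1001  (9)
  0011  (3)
  ----
  0001  (1)
The overall nim-sum is X = 1. A heap of size p has a winning move iff p XOR X < p (reduce it to p XOR X).
  11: 11 XOR 1 = 10 < 11 — winning move (to 10).
  9: 9 XOR 1 = 8 < 9 — winning move (to 8).
  3: 3 XOR 1 = 2 < 3 — winning move (to 2).
That gives 3 winning moves.

3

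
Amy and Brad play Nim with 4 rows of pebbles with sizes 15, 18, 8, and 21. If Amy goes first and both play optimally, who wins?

Compute the nim-sum pairwise:
15 ⊕ 18 = 29
29 ⊕ 8 = 21
21 ⊕ 21 = 0
The nim-sum is 0, so this is a P-position: the player to move is in a losing position under optimal play; Amy is about to move from it and so loses — Brad wins.

Brad wins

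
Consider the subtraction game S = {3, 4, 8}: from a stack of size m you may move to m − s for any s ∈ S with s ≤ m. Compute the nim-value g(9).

Build the Grundy sequence with g(k) = mex{g(k−s) : s ∈ {3, 4, 8}, s ≤ k}:
g(0) = mex{} = 0
g(1) = mex{} = 0
g(2) = mex{} = 0
g(3) = mex{0} = 1
g(4) = mex{0} = 1
g(5) = mex{0} = 1
g(6) = mex{0,1} = 2
g(7) = mex{1} = 0
g(8) = mex{0,1} = 2
g(9) = mex{0,1,2} = 3
So g(9) = 3.

3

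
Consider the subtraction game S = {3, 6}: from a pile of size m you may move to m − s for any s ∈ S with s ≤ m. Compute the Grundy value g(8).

Compute g(0), g(1), … for moves {3, 6}:
g(0) = mex{} = 0
g(1) = mex{} = 0
g(2) = mex{} = 0
g(3) = mex{0} = 1
g(4) = mex{0} = 1
g(5) = mex{0} = 1
g(6) = mex{0,1} = 2
g(7) = mex{0,1} = 2
g(8) = mex{0,1} = 2
So g(8) = 2.

2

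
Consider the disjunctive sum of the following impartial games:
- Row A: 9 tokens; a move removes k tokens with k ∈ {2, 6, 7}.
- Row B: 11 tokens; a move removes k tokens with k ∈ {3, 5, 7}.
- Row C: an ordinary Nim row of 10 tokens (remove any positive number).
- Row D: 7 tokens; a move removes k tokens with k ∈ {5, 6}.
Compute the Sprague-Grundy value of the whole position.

Build the Grundy sequence for row A with g(k) = mex{g(k−s) : s ∈ {2, 6, 7}, s ≤ k}:
k:     0  1  2  3  4  5  6  7  8  9
g(k):  0  0  1  1  0  0  1  1  2  0
So g(9) = 0.
Build the Grundy sequence for row B with g(k) = mex{g(k−s) : s ∈ {3, 5, 7}, s ≤ k}:
g(0) = mex{} = 0
g(1) = mex{} = 0
g(2) = mex{} = 0
g(3) = mex{0} = 1
g(4) = mex{0} = 1
g(5) = mex{0} = 1
g(6) = mex{0,1} = 2
g(7) = mex{0,1} = 2
g(8) = mex{0,1} = 2
g(9) = mex{0,1,2} = 3
g(10) = mex{1,2} = 0
g(11) = mex{1,2} = 0
So g(11) = 0.
Row C is a plain Nim row of size 10, so its Grundy value is 10.
Build the Grundy sequence for row D with g(k) = mex{g(k−s) : s ∈ {5, 6}, s ≤ k}:
g(0) = mex{} = 0
g(1) = mex{} = 0
g(2) = mex{} = 0
g(3) = mex{} = 0
g(4) = mex{} = 0
g(5) = mex{0} = 1
g(6) = mex{0} = 1
g(7) = mex{0} = 1
So g(7) = 1.
By the Sprague-Grundy theorem, the Grundy value of a sum of independent games is the XOR of the component values.
Combined value = 0 XOR 0 XOR 10 XOR 1 = 11.

11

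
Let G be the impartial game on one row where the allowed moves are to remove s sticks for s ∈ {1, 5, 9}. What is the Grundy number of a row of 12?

0

Build the Grundy sequence with g(k) = mex{g(k−s) : s ∈ {1, 5, 9}, s ≤ k}:
k:     0  1  2  3  4  5  6  7  8  9 10 11 12
g(k):  0  1  0  1  0  1  0  1  0  1  0  1  0
So g(12) = 0.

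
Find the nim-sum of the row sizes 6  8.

Compute the nim-sum pairwise:
6 XOR 8 = 14

14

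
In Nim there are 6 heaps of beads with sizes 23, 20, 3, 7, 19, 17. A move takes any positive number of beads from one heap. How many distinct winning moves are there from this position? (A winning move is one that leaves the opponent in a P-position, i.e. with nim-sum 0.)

3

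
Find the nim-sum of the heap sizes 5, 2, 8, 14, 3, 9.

11

Write each in binary and XOR column by column:
  0101  (5)
  0010  (2)
  1000  (8)
  1110  (14)
  0011  (3)
  1001  (9)
  ----
  1011  (11)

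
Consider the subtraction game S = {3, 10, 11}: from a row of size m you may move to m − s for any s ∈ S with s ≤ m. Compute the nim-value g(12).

2

Build the Grundy sequence with g(k) = mex{g(k−s) : s ∈ {3, 10, 11}, s ≤ k}:
g(0) = mex{} = 0
g(1) = mex{} = 0
g(2) = mex{} = 0
g(3) = mex{0} = 1
g(4) = mex{0} = 1
g(5) = mex{0} = 1
g(6) = mex{1} = 0
g(7) = mex{1} = 0
g(8) = mex{1} = 0
g(9) = mex{0} = 1
g(10) = mex{0} = 1
g(11) = mex{0} = 1
g(12) = mex{0,1} = 2
So g(12) = 2.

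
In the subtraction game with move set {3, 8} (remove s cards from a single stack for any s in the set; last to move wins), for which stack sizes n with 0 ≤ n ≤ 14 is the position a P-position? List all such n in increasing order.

0, 1, 2, 6, 7, 11, 12, 13

Grundy values for subtraction set {3, 8}:
k:     0  1  2  3  4  5  6  7  8  9 10 11 12 13 14
g(k):  0  0  0  1  1  1  0  0  2  1  1  0  0  0  1
The P-positions (g = 0) in 0..14 are 0, 1, 2, 6, 7, 11, 12, 13.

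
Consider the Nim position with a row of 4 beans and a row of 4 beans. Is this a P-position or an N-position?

Compute the nim-sum pairwise:
4 ⊕ 4 = 0
The nim-sum is 0, so this is a P-position: the player to move is in a losing position under optimal play.

P-position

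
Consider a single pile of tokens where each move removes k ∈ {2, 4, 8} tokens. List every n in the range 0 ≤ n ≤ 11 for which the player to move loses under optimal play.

Compute g(0), g(1), … for moves {2, 4, 8}:
g(0) = mex{} = 0
g(1) = mex{} = 0
g(2) = mex{0} = 1
g(3) = mex{0} = 1
g(4) = mex{0,1} = 2
g(5) = mex{0,1} = 2
g(6) = mex{1,2} = 0
g(7) = mex{1,2} = 0
g(8) = mex{0,2} = 1
g(9) = mex{0,2} = 1
g(10) = mex{0,1} = 2
g(11) = mex{0,1} = 2
The P-positions (g = 0) in 0..11 are 0, 1, 6, 7.

0, 1, 6, 7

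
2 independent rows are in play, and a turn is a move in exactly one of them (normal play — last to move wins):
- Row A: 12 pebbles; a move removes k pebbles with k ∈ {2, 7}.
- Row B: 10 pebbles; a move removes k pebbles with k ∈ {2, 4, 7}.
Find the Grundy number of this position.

Grundy values for row A (subtraction set {2, 7}):
k:     0  1  2  3  4  5  6  7  8  9 10 11 12
g(k):  0  0  1  1  0  0  1  1  2  0  0  1  1
So g(12) = 1.
Grundy values for row B (subtraction set {2, 4, 7}):
k:     0  1  2  3  4  5  6  7  8  9 10
g(k):  0  0  1  1  2  2  0  3  1  0  2
So g(10) = 2.
The value of a disjunctive sum is the nim-sum of the parts.
Combined value = 1 XOR 2 = 3.

3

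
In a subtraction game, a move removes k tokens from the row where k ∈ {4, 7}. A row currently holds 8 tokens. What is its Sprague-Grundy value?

2

Build the Grundy sequence with g(k) = mex{g(k−s) : s ∈ {4, 7}, s ≤ k}:
g(0) = mex{} = 0
g(1) = mex{} = 0
g(2) = mex{} = 0
g(3) = mex{} = 0
g(4) = mex{0} = 1
g(5) = mex{0} = 1
g(6) = mex{0} = 1
g(7) = mex{0} = 1
g(8) = mex{0,1} = 2
So g(8) = 2.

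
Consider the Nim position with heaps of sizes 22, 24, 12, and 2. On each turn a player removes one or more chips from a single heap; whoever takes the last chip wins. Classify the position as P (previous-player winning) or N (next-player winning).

Compute the nim-sum pairwise:
22 XOR 24 = 14
14 XOR 12 = 2
2 XOR 2 = 0
The nim-sum is 0, so this is a P-position: the player to move is in a losing position under optimal play.

P-position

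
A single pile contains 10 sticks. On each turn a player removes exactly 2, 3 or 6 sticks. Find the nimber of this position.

0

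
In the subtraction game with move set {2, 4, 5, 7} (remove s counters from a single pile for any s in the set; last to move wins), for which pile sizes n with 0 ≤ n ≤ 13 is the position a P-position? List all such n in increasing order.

Build the Grundy sequence with g(k) = mex{g(k−s) : s ∈ {2, 4, 5, 7}, s ≤ k}:
k:     0  1  2  3  4  5  6  7  8  9 10 11 12 13
g(k):  0  0  1  1  2  2  3  3  4  0  0  1  1  2
The P-positions (g = 0) in 0..13 are 0, 1, 9, 10.

0, 1, 9, 10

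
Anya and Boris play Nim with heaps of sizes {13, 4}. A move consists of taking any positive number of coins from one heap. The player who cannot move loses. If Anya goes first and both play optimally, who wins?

Anya wins

Compute the nim-sum pairwise:
13 ⊕ 4 = 9
The nim-sum is 9 ≠ 0, so this is an N-position: the player to move can win; Anya has a winning move.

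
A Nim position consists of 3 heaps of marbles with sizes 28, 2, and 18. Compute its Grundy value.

12

Compute the nim-sum pairwise:
28 ⊕ 2 = 30
30 ⊕ 18 = 12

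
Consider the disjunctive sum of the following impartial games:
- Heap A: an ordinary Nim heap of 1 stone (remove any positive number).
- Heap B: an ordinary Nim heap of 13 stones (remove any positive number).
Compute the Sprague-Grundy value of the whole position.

12

Heap A is a plain Nim heap of size 1, so its Grundy value is 1.
Heap B is a plain Nim heap of size 13, so its Grundy value is 13.
By the Sprague-Grundy theorem, the Grundy value of a sum of independent games is the XOR of the component values.
Combined value = 1 ⊕ 13 = 12.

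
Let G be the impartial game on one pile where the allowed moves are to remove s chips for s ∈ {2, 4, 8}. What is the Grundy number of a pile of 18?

Build the Grundy sequence with g(k) = mex{g(k−s) : s ∈ {2, 4, 8}, s ≤ k}:
k:     0  1  2  3  4  5  6  7  8  9 10 11 12 13 14 15 16 17 18
g(k):  0  0  1  1  2  2  0  0  1  1  2  2  0  0  1  1  2  2  0
So g(18) = 0.

0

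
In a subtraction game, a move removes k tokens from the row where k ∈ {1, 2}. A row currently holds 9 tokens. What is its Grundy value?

0

Grundy values for subtraction set {1, 2}:
g(0) = mex{} = 0
g(1) = mex{0} = 1
g(2) = mex{0,1} = 2
g(3) = mex{1,2} = 0
g(4) = mex{0,2} = 1
g(5) = mex{0,1} = 2
g(6) = mex{1,2} = 0
g(7) = mex{0,2} = 1
g(8) = mex{0,1} = 2
g(9) = mex{1,2} = 0
So g(9) = 0.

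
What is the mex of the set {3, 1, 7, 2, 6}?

0

0 is not in the set, so the mex is 0.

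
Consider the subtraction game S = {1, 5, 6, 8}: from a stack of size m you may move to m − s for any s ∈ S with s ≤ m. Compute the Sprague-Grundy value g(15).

Build the Grundy sequence with g(k) = mex{g(k−s) : s ∈ {1, 5, 6, 8}, s ≤ k}:
k:     0  1  2  3  4  5  6  7  8  9 10 11 12 13 14 15
g(k):  0  1  0  1  0  1  2  3  2  3  2  0  1  0  1  0
So g(15) = 0.

0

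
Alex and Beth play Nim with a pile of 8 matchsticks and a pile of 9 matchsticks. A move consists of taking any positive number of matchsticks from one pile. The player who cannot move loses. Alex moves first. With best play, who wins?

In binary:
  1000  (8)
  1001  (9)
  ----
  0001  (1)
The nim-sum is 1 ≠ 0, so this is an N-position: the player to move can win; Alex has a winning move.

Alex wins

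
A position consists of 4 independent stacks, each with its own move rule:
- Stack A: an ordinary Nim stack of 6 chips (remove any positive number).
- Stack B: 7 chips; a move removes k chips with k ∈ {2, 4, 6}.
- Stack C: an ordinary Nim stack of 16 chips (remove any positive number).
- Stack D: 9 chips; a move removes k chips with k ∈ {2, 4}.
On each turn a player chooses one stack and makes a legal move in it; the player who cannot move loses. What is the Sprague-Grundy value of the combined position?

20

Stack A is a plain Nim stack of size 6, so its Grundy value is 6.
For stack B, compute g(0), g(1), … with moves {2, 4, 6}:
k:     0  1  2  3  4  5  6  7
g(k):  0  0  1  1  2  2  3  3
So g(7) = 3.
Stack C is a plain Nim stack of size 16, so its Grundy value is 16.
Grundy values for stack D (subtraction set {2, 4}):
k:     0  1  2  3  4  5  6  7  8  9
g(k):  0  0  1  1  2  2  0  0  1  1
So g(9) = 1.
The value of a disjunctive sum is the nim-sum of the parts.
Combined value = 6 ⊕ 3 ⊕ 16 ⊕ 1 = 20.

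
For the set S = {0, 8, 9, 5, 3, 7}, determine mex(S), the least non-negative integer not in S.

1

0 is in the set but 1 is not, so the mex is 1.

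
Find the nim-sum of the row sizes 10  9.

3

Bitwise XOR of the heap sizes:
  1010  (10)
  1001  (9)
  ----
  0011  (3)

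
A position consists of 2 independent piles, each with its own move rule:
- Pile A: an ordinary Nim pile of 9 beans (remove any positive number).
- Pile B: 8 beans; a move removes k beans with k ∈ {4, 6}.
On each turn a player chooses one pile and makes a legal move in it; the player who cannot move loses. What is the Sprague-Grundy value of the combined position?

11

Pile A is a plain Nim pile of size 9, so its Grundy value is 9.
Grundy values for pile B (subtraction set {4, 6}):
g(0) = mex{} = 0
g(1) = mex{} = 0
g(2) = mex{} = 0
g(3) = mex{} = 0
g(4) = mex{0} = 1
g(5) = mex{0} = 1
g(6) = mex{0} = 1
g(7) = mex{0} = 1
g(8) = mex{0,1} = 2
So g(8) = 2.
By the Sprague-Grundy theorem, the Grundy value of a sum of independent games is the XOR of the component values.
Combined value = 9 ⊕ 2 = 11.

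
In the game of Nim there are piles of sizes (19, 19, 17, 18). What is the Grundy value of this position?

Compute the nim-sum pairwise:
19 ^ 19 = 0
0 ^ 17 = 17
17 ^ 18 = 3

3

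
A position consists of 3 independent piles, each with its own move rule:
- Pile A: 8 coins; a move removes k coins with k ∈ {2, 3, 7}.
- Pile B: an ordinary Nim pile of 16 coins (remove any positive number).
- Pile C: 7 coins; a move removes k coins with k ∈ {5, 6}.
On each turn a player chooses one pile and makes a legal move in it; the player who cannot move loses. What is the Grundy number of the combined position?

16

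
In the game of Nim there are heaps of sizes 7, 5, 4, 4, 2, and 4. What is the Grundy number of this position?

4

Compute the nim-sum pairwise:
7 ^ 5 = 2
2 ^ 4 = 6
6 ^ 4 = 2
2 ^ 2 = 0
0 ^ 4 = 4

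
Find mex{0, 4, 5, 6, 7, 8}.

1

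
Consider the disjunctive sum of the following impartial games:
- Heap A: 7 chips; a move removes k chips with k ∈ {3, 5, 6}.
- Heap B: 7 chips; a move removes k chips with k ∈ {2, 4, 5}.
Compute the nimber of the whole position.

For heap A, compute g(0), g(1), … with moves {3, 5, 6}:
k:     0  1  2  3  4  5  6  7
g(k):  0  0  0  1  1  1  2  2
So g(7) = 2.
For heap B, compute g(0), g(1), … with moves {2, 4, 5}:
k:     0  1  2  3  4  5  6  7
g(k):  0  0  1  1  2  2  3  0
So g(7) = 0.
By the Sprague-Grundy theorem, the Grundy value of a sum of independent games is the XOR of the component values.
Combined value = 2 ⊕ 0 = 2.

2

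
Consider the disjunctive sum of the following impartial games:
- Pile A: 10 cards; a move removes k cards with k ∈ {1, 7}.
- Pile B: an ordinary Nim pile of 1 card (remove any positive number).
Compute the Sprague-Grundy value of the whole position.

1

Grundy values for pile A (subtraction set {1, 7}):
g(0) = mex{} = 0
g(1) = mex{0} = 1
g(2) = mex{1} = 0
g(3) = mex{0} = 1
g(4) = mex{1} = 0
g(5) = mex{0} = 1
g(6) = mex{1} = 0
g(7) = mex{0} = 1
g(8) = mex{1} = 0
g(9) = mex{0} = 1
g(10) = mex{1} = 0
So g(10) = 0.
Pile B is a plain Nim pile of size 1, so its Grundy value is 1.
By the Sprague-Grundy theorem, the Grundy value of a sum of independent games is the XOR of the component values.
Combined value = 0 ⊕ 1 = 1.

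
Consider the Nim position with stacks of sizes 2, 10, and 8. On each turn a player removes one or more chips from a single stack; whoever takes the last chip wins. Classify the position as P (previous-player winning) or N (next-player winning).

P-position

Compute the nim-sum pairwise:
2 ⊕ 10 = 8
8 ⊕ 8 = 0
The nim-sum is 0, so this is a P-position: the player to move is in a losing position under optimal play.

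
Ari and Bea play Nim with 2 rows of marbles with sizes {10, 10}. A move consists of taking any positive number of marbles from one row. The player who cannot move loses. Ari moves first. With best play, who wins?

Bea wins

Compute the nim-sum pairwise:
10 XOR 10 = 0
The nim-sum is 0, so this is a P-position: the player to move is in a losing position under optimal play; Ari is about to move from it and so loses — Bea wins.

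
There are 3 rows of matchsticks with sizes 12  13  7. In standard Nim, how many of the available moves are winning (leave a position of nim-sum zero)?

Compute the nim-sum pairwise:
12 XOR 13 = 1
1 XOR 7 = 6
The overall nim-sum is X = 6. A row of size p has a winning move iff p XOR X < p (reduce it to p XOR X).
  12: 12 XOR 6 = 10 < 12 — winning move (to 10).
  13: 13 XOR 6 = 11 < 13 — winning move (to 11).
  7: 7 XOR 6 = 1 < 7 — winning move (to 1).
That gives 3 winning moves.

3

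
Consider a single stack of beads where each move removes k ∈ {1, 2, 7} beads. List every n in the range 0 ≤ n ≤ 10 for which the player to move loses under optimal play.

Grundy values for subtraction set {1, 2, 7}:
g(0) = mex{} = 0
g(1) = mex{0} = 1
g(2) = mex{0,1} = 2
g(3) = mex{1,2} = 0
g(4) = mex{0,2} = 1
g(5) = mex{0,1} = 2
g(6) = mex{1,2} = 0
g(7) = mex{0,2} = 1
g(8) = mex{0,1} = 2
g(9) = mex{1,2} = 0
g(10) = mex{0,2} = 1
The P-positions (g = 0) in 0..10 are 0, 3, 6, 9.

0, 3, 6, 9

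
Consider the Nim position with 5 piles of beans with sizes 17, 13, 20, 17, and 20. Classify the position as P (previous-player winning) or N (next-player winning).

N-position

Compute the nim-sum pairwise:
17 ^ 13 = 28
28 ^ 20 = 8
8 ^ 17 = 25
25 ^ 20 = 13
The nim-sum is 13 ≠ 0, so this is an N-position: the player to move can win.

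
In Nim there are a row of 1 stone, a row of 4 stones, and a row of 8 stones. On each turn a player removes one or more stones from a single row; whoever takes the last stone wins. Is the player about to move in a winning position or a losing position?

Winning position

Nim-sum: 1 XOR 4 XOR 8 = 13.
The nim-sum is 13 ≠ 0, so this is an N-position: the player to move can win.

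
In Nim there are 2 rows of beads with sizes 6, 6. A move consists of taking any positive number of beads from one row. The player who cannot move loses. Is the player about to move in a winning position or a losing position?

Losing position

Nim-sum: 6 ⊕ 6 = 0.
The nim-sum is 0, so this is a P-position: the player to move is in a losing position under optimal play.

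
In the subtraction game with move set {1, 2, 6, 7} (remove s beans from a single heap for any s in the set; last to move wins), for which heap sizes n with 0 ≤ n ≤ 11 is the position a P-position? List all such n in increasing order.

Grundy values for subtraction set {1, 2, 6, 7}:
g(0) = mex{} = 0
g(1) = mex{0} = 1
g(2) = mex{0,1} = 2
g(3) = mex{1,2} = 0
g(4) = mex{0,2} = 1
g(5) = mex{0,1} = 2
g(6) = mex{0,1,2} = 3
g(7) = mex{0,1,2,3} = 4
g(8) = mex{1,2,3,4} = 0
g(9) = mex{0,2,4} = 1
g(10) = mex{0,1} = 2
g(11) = mex{1,2} = 0
The P-positions (g = 0) in 0..11 are 0, 3, 8, 11.

0, 3, 8, 11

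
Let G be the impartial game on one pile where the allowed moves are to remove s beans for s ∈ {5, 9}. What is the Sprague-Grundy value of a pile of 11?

Build the Grundy sequence with g(k) = mex{g(k−s) : s ∈ {5, 9}, s ≤ k}:
k:     0  1  2  3  4  5  6  7  8  9 10 11
g(k):  0  0  0  0  0  1  1  1  1  1  2  2
So g(11) = 2.

2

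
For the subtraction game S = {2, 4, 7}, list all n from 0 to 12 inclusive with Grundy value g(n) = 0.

Build the Grundy sequence with g(k) = mex{g(k−s) : s ∈ {2, 4, 7}, s ≤ k}:
g(0) = mex{} = 0
g(1) = mex{} = 0
g(2) = mex{0} = 1
g(3) = mex{0} = 1
g(4) = mex{0,1} = 2
g(5) = mex{0,1} = 2
g(6) = mex{1,2} = 0
g(7) = mex{0,1,2} = 3
g(8) = mex{0,2} = 1
g(9) = mex{1,2,3} = 0
g(10) = mex{0,1} = 2
g(11) = mex{0,2,3} = 1
g(12) = mex{1,2} = 0
The P-positions (g = 0) in 0..12 are 0, 1, 6, 9, 12.

0, 1, 6, 9, 12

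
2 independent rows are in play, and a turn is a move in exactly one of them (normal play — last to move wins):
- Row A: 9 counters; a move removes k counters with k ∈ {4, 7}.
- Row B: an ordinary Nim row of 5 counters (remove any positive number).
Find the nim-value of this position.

7

For row A, compute g(0), g(1), … with moves {4, 7}:
k:     0  1  2  3  4  5  6  7  8  9
g(k):  0  0  0  0  1  1  1  1  2  2
So g(9) = 2.
Row B is a plain Nim row of size 5, so its Grundy value is 5.
By the Sprague-Grundy theorem, the Grundy value of a sum of independent games is the XOR of the component values.
Combined value = 2 XOR 5 = 7.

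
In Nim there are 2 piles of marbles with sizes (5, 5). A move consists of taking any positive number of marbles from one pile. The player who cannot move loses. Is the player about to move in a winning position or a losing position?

Write each in binary and XOR column by column:
  101  (5)
  101  (5)
  ---
  000  (0)
The nim-sum is 0, so this is a P-position: the player to move is in a losing position under optimal play.

Losing position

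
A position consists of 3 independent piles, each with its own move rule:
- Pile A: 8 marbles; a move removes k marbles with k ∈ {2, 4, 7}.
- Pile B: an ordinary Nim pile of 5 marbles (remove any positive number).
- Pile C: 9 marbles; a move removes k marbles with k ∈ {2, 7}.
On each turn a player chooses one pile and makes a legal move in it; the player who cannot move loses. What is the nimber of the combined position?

4

For pile A, compute g(0), g(1), … with moves {2, 4, 7}:
k:     0  1  2  3  4  5  6  7  8
g(k):  0  0  1  1  2  2  0  3  1
So g(8) = 1.
Pile B is a plain Nim pile of size 5, so its Grundy value is 5.
Build the Grundy sequence for pile C with g(k) = mex{g(k−s) : s ∈ {2, 7}, s ≤ k}:
g(0) = mex{} = 0
g(1) = mex{} = 0
g(2) = mex{0} = 1
g(3) = mex{0} = 1
g(4) = mex{1} = 0
g(5) = mex{1} = 0
g(6) = mex{0} = 1
g(7) = mex{0} = 1
g(8) = mex{0,1} = 2
g(9) = mex{1} = 0
So g(9) = 0.
The value of a disjunctive sum is the nim-sum of the parts.
Combined value = 1 XOR 5 XOR 0 = 4.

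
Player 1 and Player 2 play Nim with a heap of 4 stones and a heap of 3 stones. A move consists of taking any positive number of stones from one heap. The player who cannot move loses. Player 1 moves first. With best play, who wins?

Compute the nim-sum pairwise:
4 ⊕ 3 = 7
The nim-sum is 7 ≠ 0, so this is an N-position: the player to move can win; Player 1 has a winning move.

Player 1 wins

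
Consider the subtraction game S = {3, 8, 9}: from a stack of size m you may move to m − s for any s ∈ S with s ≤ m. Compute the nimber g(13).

Grundy values for subtraction set {3, 8, 9}:
g(0) = mex{} = 0
g(1) = mex{} = 0
g(2) = mex{} = 0
g(3) = mex{0} = 1
g(4) = mex{0} = 1
g(5) = mex{0} = 1
g(6) = mex{1} = 0
g(7) = mex{1} = 0
g(8) = mex{0,1} = 2
g(9) = mex{0} = 1
g(10) = mex{0} = 1
g(11) = mex{0,1,2} = 3
g(12) = mex{1} = 0
g(13) = mex{1} = 0
So g(13) = 0.

0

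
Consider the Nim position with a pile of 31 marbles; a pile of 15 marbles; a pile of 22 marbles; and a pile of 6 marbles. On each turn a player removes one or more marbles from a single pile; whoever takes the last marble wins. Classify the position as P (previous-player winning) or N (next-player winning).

Nim-sum: 31 ^ 15 ^ 22 ^ 6 = 0.
The nim-sum is 0, so this is a P-position: the player to move is in a losing position under optimal play.

P-position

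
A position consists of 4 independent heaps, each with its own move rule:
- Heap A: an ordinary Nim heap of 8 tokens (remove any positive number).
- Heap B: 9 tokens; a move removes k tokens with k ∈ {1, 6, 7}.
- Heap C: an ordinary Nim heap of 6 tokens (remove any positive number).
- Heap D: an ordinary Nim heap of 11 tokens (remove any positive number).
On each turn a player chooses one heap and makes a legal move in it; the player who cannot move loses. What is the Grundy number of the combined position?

6

Heap A is a plain Nim heap of size 8, so its Grundy value is 8.
For heap B, compute g(0), g(1), … with moves {1, 6, 7}:
g(0) = mex{} = 0
g(1) = mex{0} = 1
g(2) = mex{1} = 0
g(3) = mex{0} = 1
g(4) = mex{1} = 0
g(5) = mex{0} = 1
g(6) = mex{0,1} = 2
g(7) = mex{0,1,2} = 3
g(8) = mex{0,1,3} = 2
g(9) = mex{0,1,2} = 3
So g(9) = 3.
Heap C is a plain Nim heap of size 6, so its Grundy value is 6.
Heap D is a plain Nim heap of size 11, so its Grundy value is 11.
By the Sprague-Grundy theorem, the Grundy value of a sum of independent games is the XOR of the component values.
Combined value = 8 ⊕ 3 ⊕ 6 ⊕ 11 = 6.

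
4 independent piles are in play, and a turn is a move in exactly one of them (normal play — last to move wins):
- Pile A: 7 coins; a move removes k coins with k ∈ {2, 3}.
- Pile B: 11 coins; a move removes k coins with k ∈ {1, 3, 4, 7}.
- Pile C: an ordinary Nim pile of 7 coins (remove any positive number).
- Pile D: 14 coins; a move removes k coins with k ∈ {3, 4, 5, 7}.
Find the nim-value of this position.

6

Build the Grundy sequence for pile A with g(k) = mex{g(k−s) : s ∈ {2, 3}, s ≤ k}:
g(0) = mex{} = 0
g(1) = mex{} = 0
g(2) = mex{0} = 1
g(3) = mex{0} = 1
g(4) = mex{0,1} = 2
g(5) = mex{1} = 0
g(6) = mex{1,2} = 0
g(7) = mex{0,2} = 1
So g(7) = 1.
For pile B, compute g(0), g(1), … with moves {1, 3, 4, 7}:
k:     0  1  2  3  4  5  6  7  8  9 10 11
g(k):  0  1  0  1  2  3  2  3  0  1  0  1
So g(11) = 1.
Pile C is a plain Nim pile of size 7, so its Grundy value is 7.
For pile D, compute g(0), g(1), … with moves {3, 4, 5, 7}:
k:     0  1  2  3  4  5  6  7  8  9 10 11 12 13 14
g(k):  0  0  0  1  1  1  2  2  2  3  0  0  0  1  1
So g(14) = 1.
The value of a disjunctive sum is the nim-sum of the parts.
Combined value = 1 ⊕ 1 ⊕ 7 ⊕ 1 = 6.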